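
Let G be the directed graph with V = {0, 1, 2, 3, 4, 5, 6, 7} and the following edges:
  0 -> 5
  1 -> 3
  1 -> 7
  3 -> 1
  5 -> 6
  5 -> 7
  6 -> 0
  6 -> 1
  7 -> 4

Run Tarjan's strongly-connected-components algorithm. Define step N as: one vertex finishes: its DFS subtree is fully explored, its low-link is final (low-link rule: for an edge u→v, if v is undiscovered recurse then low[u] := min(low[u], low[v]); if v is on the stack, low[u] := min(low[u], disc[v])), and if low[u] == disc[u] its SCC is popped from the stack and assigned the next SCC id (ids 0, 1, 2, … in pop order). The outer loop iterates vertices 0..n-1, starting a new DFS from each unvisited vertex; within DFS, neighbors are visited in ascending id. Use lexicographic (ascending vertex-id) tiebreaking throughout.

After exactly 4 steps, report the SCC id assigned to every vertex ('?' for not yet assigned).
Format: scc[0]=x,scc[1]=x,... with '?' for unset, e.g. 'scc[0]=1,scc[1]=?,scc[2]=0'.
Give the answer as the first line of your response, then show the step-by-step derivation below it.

scc[0]=?,scc[1]=2,scc[2]=?,scc[3]=2,scc[4]=0,scc[5]=?,scc[6]=?,scc[7]=1

step 1: low=(low[0]=0,low[1]=3,low[2]=?,low[3]=3,low[4]=?,low[5]=1,low[6]=0,low[7]=?); scc=(scc[0]=?,scc[1]=?,scc[2]=?,scc[3]=?,scc[4]=?,scc[5]=?,scc[6]=?,scc[7]=?)
step 2: low=(low[0]=0,low[1]=3,low[2]=?,low[3]=3,low[4]=6,low[5]=1,low[6]=0,low[7]=5); scc=(scc[0]=?,scc[1]=?,scc[2]=?,scc[3]=?,scc[4]=0,scc[5]=?,scc[6]=?,scc[7]=?)
step 3: low=(low[0]=0,low[1]=3,low[2]=?,low[3]=3,low[4]=6,low[5]=1,low[6]=0,low[7]=5); scc=(scc[0]=?,scc[1]=?,scc[2]=?,scc[3]=?,scc[4]=0,scc[5]=?,scc[6]=?,scc[7]=1)
step 4: low=(low[0]=0,low[1]=3,low[2]=?,low[3]=3,low[4]=6,low[5]=1,low[6]=0,low[7]=5); scc=(scc[0]=?,scc[1]=2,scc[2]=?,scc[3]=2,scc[4]=0,scc[5]=?,scc[6]=?,scc[7]=1)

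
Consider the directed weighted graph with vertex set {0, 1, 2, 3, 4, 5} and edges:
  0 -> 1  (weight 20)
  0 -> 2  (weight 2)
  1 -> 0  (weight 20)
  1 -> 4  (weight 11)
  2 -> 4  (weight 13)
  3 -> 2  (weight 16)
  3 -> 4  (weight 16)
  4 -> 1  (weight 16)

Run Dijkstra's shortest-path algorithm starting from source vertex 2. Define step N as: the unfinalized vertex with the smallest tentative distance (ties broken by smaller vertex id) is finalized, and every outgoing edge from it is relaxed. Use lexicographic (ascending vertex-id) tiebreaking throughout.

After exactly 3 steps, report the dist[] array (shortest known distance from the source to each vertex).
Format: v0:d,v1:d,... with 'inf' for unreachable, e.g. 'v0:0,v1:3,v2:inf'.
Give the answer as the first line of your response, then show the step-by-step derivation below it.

v0:49,v1:29,v2:0,v3:inf,v4:13,v5:inf

step 1: dist = v0:inf,v1:inf,v2:0,v3:inf,v4:13,v5:inf
step 2: dist = v0:inf,v1:29,v2:0,v3:inf,v4:13,v5:inf
step 3: dist = v0:49,v1:29,v2:0,v3:inf,v4:13,v5:inf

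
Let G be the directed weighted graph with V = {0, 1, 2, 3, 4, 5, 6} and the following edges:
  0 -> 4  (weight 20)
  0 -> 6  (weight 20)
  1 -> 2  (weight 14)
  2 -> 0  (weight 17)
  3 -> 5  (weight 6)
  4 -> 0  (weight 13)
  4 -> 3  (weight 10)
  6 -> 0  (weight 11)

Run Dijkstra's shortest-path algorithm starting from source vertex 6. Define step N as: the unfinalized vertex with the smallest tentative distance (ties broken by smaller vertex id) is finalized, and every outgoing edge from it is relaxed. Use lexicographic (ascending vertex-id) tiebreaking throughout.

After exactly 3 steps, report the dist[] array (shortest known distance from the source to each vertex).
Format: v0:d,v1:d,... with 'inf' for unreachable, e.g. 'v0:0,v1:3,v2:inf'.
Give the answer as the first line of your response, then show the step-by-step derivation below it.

v0:11,v1:inf,v2:inf,v3:41,v4:31,v5:inf,v6:0

step 1: dist = v0:11,v1:inf,v2:inf,v3:inf,v4:inf,v5:inf,v6:0
step 2: dist = v0:11,v1:inf,v2:inf,v3:inf,v4:31,v5:inf,v6:0
step 3: dist = v0:11,v1:inf,v2:inf,v3:41,v4:31,v5:inf,v6:0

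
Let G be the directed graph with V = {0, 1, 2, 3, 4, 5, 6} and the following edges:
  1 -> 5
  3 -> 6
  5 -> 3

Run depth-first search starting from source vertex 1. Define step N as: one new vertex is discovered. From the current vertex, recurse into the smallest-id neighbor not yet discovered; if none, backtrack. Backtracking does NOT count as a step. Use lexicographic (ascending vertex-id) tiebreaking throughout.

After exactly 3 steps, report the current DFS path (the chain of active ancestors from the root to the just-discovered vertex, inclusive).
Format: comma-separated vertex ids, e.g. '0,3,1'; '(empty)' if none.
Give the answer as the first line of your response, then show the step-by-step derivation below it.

1,5,3

step 1: discover 1; path=1; order=1
step 2: discover 5; path=1>5; order=1,5
step 3: discover 3; path=1>5>3; order=1,5,3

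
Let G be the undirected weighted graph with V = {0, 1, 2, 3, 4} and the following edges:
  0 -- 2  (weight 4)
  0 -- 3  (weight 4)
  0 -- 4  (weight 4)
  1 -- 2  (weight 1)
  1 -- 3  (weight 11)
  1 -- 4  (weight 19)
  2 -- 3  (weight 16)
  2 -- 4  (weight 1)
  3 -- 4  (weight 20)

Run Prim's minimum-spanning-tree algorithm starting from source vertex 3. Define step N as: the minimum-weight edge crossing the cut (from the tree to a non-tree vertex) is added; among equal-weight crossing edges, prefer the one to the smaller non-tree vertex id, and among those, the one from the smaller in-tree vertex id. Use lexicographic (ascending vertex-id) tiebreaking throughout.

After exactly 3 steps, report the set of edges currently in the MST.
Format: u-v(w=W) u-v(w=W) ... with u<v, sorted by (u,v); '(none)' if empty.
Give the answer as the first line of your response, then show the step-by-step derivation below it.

0-2(w=4) 0-3(w=4) 1-2(w=1)

step 1: add edge 0-3 (w=4); MST = {0-3(w=4)}
step 2: add edge 0-2 (w=4); MST = {0-2(w=4) 0-3(w=4)}
step 3: add edge 1-2 (w=1); MST = {0-2(w=4) 0-3(w=4) 1-2(w=1)}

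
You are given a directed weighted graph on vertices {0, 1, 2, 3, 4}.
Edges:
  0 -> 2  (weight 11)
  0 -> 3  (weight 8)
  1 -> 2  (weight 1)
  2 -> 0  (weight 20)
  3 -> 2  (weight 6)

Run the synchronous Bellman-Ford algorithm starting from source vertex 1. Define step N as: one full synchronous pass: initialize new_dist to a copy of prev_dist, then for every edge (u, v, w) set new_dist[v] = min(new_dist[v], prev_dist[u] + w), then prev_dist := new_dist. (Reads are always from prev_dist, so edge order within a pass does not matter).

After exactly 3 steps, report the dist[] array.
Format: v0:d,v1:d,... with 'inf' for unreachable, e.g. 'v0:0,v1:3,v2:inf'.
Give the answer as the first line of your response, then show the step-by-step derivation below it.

v0:21,v1:0,v2:1,v3:29,v4:inf

step 1: dist = v0:inf,v1:0,v2:1,v3:inf,v4:inf
step 2: dist = v0:21,v1:0,v2:1,v3:inf,v4:inf
step 3: dist = v0:21,v1:0,v2:1,v3:29,v4:inf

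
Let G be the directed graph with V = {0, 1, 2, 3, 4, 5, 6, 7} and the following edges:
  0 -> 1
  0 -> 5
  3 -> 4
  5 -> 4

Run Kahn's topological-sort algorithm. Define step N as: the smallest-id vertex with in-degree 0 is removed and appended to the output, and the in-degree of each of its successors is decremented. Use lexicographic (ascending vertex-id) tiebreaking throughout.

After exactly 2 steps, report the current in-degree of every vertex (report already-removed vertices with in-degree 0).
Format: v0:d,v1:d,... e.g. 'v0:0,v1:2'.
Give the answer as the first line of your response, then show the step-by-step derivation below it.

v0:0,v1:0,v2:0,v3:0,v4:2,v5:0,v6:0,v7:0

step 1: output 0; order=[0]; indeg=(0,0,0,0,2,0,0,0)
step 2: output 1; order=[0,1]; indeg=(0,0,0,0,2,0,0,0)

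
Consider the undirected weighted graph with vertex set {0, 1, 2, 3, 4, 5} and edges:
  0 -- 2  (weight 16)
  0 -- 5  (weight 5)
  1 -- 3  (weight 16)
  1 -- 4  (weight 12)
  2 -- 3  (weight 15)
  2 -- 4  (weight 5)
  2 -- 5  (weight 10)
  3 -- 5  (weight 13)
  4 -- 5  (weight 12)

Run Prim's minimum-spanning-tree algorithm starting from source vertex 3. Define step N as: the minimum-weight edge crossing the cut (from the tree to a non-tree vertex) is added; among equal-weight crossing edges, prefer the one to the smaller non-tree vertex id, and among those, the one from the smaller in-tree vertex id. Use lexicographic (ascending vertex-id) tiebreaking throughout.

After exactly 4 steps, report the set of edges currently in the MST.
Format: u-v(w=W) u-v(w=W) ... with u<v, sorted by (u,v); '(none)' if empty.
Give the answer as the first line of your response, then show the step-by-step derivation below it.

0-5(w=5) 2-4(w=5) 2-5(w=10) 3-5(w=13)

step 1: add edge 3-5 (w=13); MST = {3-5(w=13)}
step 2: add edge 0-5 (w=5); MST = {0-5(w=5) 3-5(w=13)}
step 3: add edge 2-5 (w=10); MST = {0-5(w=5) 2-5(w=10) 3-5(w=13)}
step 4: add edge 2-4 (w=5); MST = {0-5(w=5) 2-4(w=5) 2-5(w=10) 3-5(w=13)}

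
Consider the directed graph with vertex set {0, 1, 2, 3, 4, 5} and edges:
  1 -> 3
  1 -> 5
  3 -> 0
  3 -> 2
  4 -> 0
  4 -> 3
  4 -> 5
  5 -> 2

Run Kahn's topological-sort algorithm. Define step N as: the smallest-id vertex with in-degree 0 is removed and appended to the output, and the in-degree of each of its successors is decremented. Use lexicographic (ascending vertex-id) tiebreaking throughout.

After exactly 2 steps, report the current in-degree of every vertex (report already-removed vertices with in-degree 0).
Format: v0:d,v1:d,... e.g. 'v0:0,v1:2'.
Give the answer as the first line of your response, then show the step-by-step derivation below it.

v0:1,v1:0,v2:2,v3:0,v4:0,v5:0

step 1: output 1; order=[1]; indeg=(2,0,2,1,0,1)
step 2: output 4; order=[1,4]; indeg=(1,0,2,0,0,0)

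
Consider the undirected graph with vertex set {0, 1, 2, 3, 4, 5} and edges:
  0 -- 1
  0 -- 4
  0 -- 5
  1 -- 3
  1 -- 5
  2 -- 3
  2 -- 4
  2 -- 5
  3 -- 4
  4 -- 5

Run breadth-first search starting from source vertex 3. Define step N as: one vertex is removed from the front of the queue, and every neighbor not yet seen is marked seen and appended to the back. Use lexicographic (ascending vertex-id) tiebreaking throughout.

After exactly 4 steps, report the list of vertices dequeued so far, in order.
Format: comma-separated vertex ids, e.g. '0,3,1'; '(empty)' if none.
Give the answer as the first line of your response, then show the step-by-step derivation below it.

3,1,2,4

step 1: dequeue 3; queue=[1,2,4]; order=3
step 2: dequeue 1; queue=[2,4,0,5]; order=3,1
step 3: dequeue 2; queue=[4,0,5]; order=3,1,2
step 4: dequeue 4; queue=[0,5]; order=3,1,2,4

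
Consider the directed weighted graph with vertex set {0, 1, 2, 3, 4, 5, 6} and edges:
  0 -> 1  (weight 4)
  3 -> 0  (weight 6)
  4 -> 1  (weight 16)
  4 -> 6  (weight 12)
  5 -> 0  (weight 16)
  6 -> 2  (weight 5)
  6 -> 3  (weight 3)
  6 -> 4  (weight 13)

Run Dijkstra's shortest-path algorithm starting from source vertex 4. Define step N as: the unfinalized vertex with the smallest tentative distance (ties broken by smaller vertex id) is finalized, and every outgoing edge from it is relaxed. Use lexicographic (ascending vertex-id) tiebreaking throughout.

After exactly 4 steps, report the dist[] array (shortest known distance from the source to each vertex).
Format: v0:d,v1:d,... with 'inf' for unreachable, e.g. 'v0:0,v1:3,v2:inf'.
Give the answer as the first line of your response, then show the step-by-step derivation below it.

v0:21,v1:16,v2:17,v3:15,v4:0,v5:inf,v6:12

step 1: dist = v0:inf,v1:16,v2:inf,v3:inf,v4:0,v5:inf,v6:12
step 2: dist = v0:inf,v1:16,v2:17,v3:15,v4:0,v5:inf,v6:12
step 3: dist = v0:21,v1:16,v2:17,v3:15,v4:0,v5:inf,v6:12
step 4: dist = v0:21,v1:16,v2:17,v3:15,v4:0,v5:inf,v6:12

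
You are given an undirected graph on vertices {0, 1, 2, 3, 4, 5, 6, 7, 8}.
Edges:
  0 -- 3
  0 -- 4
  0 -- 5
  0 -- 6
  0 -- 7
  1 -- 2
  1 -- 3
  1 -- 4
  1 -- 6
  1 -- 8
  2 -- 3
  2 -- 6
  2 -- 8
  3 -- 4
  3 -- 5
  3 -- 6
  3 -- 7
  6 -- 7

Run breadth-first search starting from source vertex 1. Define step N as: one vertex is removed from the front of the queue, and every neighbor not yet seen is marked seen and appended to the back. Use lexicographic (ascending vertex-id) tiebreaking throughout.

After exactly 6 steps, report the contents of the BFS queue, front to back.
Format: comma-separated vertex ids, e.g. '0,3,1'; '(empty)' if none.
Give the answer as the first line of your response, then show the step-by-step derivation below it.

0,5,7

step 1: dequeue 1; queue=[2,3,4,6,8]; order=1
step 2: dequeue 2; queue=[3,4,6,8]; order=1,2
step 3: dequeue 3; queue=[4,6,8,0,5,7]; order=1,2,3
step 4: dequeue 4; queue=[6,8,0,5,7]; order=1,2,3,4
step 5: dequeue 6; queue=[8,0,5,7]; order=1,2,3,4,6
step 6: dequeue 8; queue=[0,5,7]; order=1,2,3,4,6,8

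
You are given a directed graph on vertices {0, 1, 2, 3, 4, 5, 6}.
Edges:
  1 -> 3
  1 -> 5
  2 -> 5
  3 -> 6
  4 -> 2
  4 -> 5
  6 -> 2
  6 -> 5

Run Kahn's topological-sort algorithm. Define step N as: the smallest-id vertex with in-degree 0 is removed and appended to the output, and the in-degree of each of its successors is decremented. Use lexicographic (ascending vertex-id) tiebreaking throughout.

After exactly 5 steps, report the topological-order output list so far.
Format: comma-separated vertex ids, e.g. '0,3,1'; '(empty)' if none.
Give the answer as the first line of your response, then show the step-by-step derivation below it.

0,1,3,4,6

step 1: output 0; order=[0]; indeg=(0,0,2,1,0,4,1)
step 2: output 1; order=[0,1]; indeg=(0,0,2,0,0,3,1)
step 3: output 3; order=[0,1,3]; indeg=(0,0,2,0,0,3,0)
step 4: output 4; order=[0,1,3,4]; indeg=(0,0,1,0,0,2,0)
step 5: output 6; order=[0,1,3,4,6]; indeg=(0,0,0,0,0,1,0)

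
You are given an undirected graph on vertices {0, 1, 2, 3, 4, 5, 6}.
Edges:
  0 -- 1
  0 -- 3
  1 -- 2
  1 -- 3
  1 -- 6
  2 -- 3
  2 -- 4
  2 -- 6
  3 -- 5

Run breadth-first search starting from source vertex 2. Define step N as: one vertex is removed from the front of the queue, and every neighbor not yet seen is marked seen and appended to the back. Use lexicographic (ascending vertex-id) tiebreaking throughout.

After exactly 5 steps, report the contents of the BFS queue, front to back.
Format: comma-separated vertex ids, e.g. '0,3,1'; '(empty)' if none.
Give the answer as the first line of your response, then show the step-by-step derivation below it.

0,5

step 1: dequeue 2; queue=[1,3,4,6]; order=2
step 2: dequeue 1; queue=[3,4,6,0]; order=2,1
step 3: dequeue 3; queue=[4,6,0,5]; order=2,1,3
step 4: dequeue 4; queue=[6,0,5]; order=2,1,3,4
step 5: dequeue 6; queue=[0,5]; order=2,1,3,4,6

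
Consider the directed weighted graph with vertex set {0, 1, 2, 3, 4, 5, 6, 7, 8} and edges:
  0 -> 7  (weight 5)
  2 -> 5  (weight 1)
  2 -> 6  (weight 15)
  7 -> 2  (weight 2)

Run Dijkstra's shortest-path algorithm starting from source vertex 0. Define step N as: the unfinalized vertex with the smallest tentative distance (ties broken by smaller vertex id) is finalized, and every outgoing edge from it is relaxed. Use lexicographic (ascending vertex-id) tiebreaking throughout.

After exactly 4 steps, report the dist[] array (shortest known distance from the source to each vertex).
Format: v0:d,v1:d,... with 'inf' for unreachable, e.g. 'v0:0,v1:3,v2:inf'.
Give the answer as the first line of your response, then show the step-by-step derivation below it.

v0:0,v1:inf,v2:7,v3:inf,v4:inf,v5:8,v6:22,v7:5,v8:inf

step 1: dist = v0:0,v1:inf,v2:inf,v3:inf,v4:inf,v5:inf,v6:inf,v7:5,v8:inf
step 2: dist = v0:0,v1:inf,v2:7,v3:inf,v4:inf,v5:inf,v6:inf,v7:5,v8:inf
step 3: dist = v0:0,v1:inf,v2:7,v3:inf,v4:inf,v5:8,v6:22,v7:5,v8:inf
step 4: dist = v0:0,v1:inf,v2:7,v3:inf,v4:inf,v5:8,v6:22,v7:5,v8:inf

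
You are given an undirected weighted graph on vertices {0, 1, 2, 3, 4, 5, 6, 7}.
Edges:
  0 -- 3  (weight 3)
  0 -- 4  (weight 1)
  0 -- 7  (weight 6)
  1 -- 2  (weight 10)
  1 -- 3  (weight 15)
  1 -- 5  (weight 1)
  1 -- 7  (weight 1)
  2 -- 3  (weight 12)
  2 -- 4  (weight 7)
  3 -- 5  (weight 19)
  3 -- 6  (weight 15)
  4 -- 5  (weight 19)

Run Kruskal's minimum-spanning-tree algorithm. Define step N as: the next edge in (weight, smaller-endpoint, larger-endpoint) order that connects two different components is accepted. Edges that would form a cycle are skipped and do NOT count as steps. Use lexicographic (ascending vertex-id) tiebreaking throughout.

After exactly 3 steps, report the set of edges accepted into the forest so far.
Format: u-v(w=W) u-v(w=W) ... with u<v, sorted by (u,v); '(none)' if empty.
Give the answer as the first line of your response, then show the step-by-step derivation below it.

0-4(w=1) 1-5(w=1) 1-7(w=1)

step 1: add edge 0-4 (w=1); MST = {0-4(w=1)}
step 2: add edge 1-5 (w=1); MST = {0-4(w=1) 1-5(w=1)}
step 3: add edge 1-7 (w=1); MST = {0-4(w=1) 1-5(w=1) 1-7(w=1)}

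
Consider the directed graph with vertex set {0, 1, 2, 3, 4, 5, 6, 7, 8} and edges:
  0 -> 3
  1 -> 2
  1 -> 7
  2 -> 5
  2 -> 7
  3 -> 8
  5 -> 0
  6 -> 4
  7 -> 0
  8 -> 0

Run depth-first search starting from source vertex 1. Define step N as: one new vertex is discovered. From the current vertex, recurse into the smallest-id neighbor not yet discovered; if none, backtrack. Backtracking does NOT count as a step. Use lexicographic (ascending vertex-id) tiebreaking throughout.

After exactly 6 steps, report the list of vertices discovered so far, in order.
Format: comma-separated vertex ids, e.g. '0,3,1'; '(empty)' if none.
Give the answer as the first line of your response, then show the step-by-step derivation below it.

1,2,5,0,3,8

step 1: discover 1; path=1; order=1
step 2: discover 2; path=1>2; order=1,2
step 3: discover 5; path=1>2>5; order=1,2,5
step 4: discover 0; path=1>2>5>0; order=1,2,5,0
step 5: discover 3; path=1>2>5>0>3; order=1,2,5,0,3
step 6: discover 8; path=1>2>5>0>3>8; order=1,2,5,0,3,8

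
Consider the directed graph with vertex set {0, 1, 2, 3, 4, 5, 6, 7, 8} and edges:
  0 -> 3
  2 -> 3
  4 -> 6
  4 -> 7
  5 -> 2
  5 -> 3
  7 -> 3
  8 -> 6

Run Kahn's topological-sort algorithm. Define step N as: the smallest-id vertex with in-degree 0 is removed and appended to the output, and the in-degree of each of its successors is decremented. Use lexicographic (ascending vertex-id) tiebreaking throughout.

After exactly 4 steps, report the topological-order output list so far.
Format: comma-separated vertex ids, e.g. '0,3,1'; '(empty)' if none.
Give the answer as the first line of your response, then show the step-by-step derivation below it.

0,1,4,5

step 1: output 0; order=[0]; indeg=(0,0,1,3,0,0,2,1,0)
step 2: output 1; order=[0,1]; indeg=(0,0,1,3,0,0,2,1,0)
step 3: output 4; order=[0,1,4]; indeg=(0,0,1,3,0,0,1,0,0)
step 4: output 5; order=[0,1,4,5]; indeg=(0,0,0,2,0,0,1,0,0)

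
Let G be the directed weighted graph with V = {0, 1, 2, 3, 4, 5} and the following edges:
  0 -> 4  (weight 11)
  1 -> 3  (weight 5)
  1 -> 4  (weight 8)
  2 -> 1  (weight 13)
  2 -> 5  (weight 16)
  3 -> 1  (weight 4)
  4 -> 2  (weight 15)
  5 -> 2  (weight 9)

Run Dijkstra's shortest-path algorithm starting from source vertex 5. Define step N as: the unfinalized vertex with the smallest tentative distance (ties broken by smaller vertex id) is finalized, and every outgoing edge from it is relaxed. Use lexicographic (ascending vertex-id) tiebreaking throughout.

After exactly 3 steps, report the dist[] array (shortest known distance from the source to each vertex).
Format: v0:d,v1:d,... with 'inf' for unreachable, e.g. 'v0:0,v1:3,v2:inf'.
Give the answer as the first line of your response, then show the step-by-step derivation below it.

v0:inf,v1:22,v2:9,v3:27,v4:30,v5:0

step 1: dist = v0:inf,v1:inf,v2:9,v3:inf,v4:inf,v5:0
step 2: dist = v0:inf,v1:22,v2:9,v3:inf,v4:inf,v5:0
step 3: dist = v0:inf,v1:22,v2:9,v3:27,v4:30,v5:0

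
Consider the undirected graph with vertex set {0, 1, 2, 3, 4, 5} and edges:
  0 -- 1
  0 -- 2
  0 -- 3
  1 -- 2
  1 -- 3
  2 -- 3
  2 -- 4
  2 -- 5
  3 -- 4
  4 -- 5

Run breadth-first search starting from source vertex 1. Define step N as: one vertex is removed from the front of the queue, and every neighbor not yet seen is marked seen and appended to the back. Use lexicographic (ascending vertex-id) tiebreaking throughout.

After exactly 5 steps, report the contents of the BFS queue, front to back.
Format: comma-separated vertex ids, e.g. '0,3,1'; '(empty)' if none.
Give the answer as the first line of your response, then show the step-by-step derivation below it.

5

step 1: dequeue 1; queue=[0,2,3]; order=1
step 2: dequeue 0; queue=[2,3]; order=1,0
step 3: dequeue 2; queue=[3,4,5]; order=1,0,2
step 4: dequeue 3; queue=[4,5]; order=1,0,2,3
step 5: dequeue 4; queue=[5]; order=1,0,2,3,4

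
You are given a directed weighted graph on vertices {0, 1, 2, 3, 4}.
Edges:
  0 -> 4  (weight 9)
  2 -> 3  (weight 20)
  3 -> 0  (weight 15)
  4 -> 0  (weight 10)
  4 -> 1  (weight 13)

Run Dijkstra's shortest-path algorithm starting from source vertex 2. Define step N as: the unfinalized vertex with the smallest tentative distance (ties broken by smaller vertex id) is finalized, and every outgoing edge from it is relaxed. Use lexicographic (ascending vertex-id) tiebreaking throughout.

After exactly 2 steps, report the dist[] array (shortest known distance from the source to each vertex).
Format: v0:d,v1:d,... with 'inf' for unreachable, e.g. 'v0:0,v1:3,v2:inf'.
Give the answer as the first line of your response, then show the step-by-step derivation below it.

v0:35,v1:inf,v2:0,v3:20,v4:inf

step 1: dist = v0:inf,v1:inf,v2:0,v3:20,v4:inf
step 2: dist = v0:35,v1:inf,v2:0,v3:20,v4:inf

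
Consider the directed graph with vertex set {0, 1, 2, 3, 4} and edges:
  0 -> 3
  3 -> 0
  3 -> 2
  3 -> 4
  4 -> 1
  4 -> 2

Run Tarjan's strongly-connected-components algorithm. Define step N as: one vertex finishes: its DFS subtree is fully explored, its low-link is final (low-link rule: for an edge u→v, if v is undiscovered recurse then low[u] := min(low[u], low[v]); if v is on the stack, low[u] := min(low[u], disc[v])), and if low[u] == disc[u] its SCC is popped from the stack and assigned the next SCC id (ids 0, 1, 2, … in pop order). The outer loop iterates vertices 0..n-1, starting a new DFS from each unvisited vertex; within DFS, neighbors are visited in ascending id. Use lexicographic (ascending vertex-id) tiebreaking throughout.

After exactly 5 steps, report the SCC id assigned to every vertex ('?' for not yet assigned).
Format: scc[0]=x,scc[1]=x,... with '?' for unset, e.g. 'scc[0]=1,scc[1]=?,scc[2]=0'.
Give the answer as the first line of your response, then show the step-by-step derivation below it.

scc[0]=3,scc[1]=1,scc[2]=0,scc[3]=3,scc[4]=2

step 1: low=(low[0]=0,low[1]=?,low[2]=2,low[3]=0,low[4]=?); scc=(scc[0]=?,scc[1]=?,scc[2]=0,scc[3]=?,scc[4]=?)
step 2: low=(low[0]=0,low[1]=4,low[2]=2,low[3]=0,low[4]=3); scc=(scc[0]=?,scc[1]=1,scc[2]=0,scc[3]=?,scc[4]=?)
step 3: low=(low[0]=0,low[1]=4,low[2]=2,low[3]=0,low[4]=3); scc=(scc[0]=?,scc[1]=1,scc[2]=0,scc[3]=?,scc[4]=2)
step 4: low=(low[0]=0,low[1]=4,low[2]=2,low[3]=0,low[4]=3); scc=(scc[0]=?,scc[1]=1,scc[2]=0,scc[3]=?,scc[4]=2)
step 5: low=(low[0]=0,low[1]=4,low[2]=2,low[3]=0,low[4]=3); scc=(scc[0]=3,scc[1]=1,scc[2]=0,scc[3]=3,scc[4]=2)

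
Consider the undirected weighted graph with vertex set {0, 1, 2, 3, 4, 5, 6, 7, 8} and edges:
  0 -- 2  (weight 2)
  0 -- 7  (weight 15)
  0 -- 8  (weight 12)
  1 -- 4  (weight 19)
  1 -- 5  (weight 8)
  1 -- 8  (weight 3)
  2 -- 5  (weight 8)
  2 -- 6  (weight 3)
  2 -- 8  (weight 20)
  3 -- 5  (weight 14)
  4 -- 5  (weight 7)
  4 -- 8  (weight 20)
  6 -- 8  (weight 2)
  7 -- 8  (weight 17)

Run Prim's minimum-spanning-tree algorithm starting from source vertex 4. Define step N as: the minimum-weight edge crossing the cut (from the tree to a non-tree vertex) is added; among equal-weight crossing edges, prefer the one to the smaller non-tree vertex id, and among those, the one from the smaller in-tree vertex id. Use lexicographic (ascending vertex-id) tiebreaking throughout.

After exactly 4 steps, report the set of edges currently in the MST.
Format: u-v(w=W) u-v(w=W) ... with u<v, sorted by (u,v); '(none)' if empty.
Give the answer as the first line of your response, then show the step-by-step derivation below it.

1-5(w=8) 1-8(w=3) 4-5(w=7) 6-8(w=2)

step 1: add edge 4-5 (w=7); MST = {4-5(w=7)}
step 2: add edge 1-5 (w=8); MST = {1-5(w=8) 4-5(w=7)}
step 3: add edge 1-8 (w=3); MST = {1-5(w=8) 1-8(w=3) 4-5(w=7)}
step 4: add edge 6-8 (w=2); MST = {1-5(w=8) 1-8(w=3) 4-5(w=7) 6-8(w=2)}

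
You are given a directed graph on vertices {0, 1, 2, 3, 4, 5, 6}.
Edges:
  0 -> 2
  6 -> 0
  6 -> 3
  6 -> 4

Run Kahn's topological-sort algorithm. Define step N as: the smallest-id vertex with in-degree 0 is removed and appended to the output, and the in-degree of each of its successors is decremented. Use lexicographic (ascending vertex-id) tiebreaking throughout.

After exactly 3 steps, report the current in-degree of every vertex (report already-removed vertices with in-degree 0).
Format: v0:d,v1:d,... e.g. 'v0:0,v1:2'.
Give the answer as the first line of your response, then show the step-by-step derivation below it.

v0:0,v1:0,v2:1,v3:0,v4:0,v5:0,v6:0

step 1: output 1; order=[1]; indeg=(1,0,1,1,1,0,0)
step 2: output 5; order=[1,5]; indeg=(1,0,1,1,1,0,0)
step 3: output 6; order=[1,5,6]; indeg=(0,0,1,0,0,0,0)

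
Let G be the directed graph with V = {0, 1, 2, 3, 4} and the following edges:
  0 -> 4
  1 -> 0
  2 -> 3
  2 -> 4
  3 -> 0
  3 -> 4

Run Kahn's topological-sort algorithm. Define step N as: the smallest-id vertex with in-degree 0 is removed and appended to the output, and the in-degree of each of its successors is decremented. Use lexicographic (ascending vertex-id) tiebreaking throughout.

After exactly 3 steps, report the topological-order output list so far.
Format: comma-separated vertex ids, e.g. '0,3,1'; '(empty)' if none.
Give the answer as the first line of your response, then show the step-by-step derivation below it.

1,2,3

step 1: output 1; order=[1]; indeg=(1,0,0,1,3)
step 2: output 2; order=[1,2]; indeg=(1,0,0,0,2)
step 3: output 3; order=[1,2,3]; indeg=(0,0,0,0,1)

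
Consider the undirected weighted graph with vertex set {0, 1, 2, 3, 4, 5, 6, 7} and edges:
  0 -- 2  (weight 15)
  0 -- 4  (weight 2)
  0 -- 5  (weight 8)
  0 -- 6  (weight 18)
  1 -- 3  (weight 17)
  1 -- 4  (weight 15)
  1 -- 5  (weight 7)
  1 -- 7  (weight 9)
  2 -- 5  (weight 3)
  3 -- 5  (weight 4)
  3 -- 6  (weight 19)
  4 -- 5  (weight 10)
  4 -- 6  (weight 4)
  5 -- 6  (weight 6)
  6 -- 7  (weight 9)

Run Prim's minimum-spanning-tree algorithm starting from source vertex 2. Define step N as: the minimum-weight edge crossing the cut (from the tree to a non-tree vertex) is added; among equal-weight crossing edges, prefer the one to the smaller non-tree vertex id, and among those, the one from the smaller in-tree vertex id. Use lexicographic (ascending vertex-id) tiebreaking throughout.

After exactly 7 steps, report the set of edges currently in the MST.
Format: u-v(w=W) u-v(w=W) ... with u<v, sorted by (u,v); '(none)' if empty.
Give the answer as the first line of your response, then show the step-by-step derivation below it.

0-4(w=2) 1-5(w=7) 1-7(w=9) 2-5(w=3) 3-5(w=4) 4-6(w=4) 5-6(w=6)

step 1: add edge 2-5 (w=3); MST = {2-5(w=3)}
step 2: add edge 3-5 (w=4); MST = {2-5(w=3) 3-5(w=4)}
step 3: add edge 5-6 (w=6); MST = {2-5(w=3) 3-5(w=4) 5-6(w=6)}
step 4: add edge 4-6 (w=4); MST = {2-5(w=3) 3-5(w=4) 4-6(w=4) 5-6(w=6)}
step 5: add edge 0-4 (w=2); MST = {0-4(w=2) 2-5(w=3) 3-5(w=4) 4-6(w=4) 5-6(w=6)}
step 6: add edge 1-5 (w=7); MST = {0-4(w=2) 1-5(w=7) 2-5(w=3) 3-5(w=4) 4-6(w=4) 5-6(w=6)}
step 7: add edge 1-7 (w=9); MST = {0-4(w=2) 1-5(w=7) 1-7(w=9) 2-5(w=3) 3-5(w=4) 4-6(w=4) 5-6(w=6)}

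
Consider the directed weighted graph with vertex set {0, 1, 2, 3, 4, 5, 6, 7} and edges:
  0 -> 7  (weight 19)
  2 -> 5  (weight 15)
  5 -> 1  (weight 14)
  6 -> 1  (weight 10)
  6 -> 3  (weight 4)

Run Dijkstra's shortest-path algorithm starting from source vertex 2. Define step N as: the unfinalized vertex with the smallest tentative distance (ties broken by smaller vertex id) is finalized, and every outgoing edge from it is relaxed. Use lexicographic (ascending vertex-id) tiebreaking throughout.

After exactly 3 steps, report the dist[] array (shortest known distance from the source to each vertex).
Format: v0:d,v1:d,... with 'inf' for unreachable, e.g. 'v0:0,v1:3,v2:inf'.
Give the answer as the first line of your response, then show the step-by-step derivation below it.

v0:inf,v1:29,v2:0,v3:inf,v4:inf,v5:15,v6:inf,v7:inf

step 1: dist = v0:inf,v1:inf,v2:0,v3:inf,v4:inf,v5:15,v6:inf,v7:inf
step 2: dist = v0:inf,v1:29,v2:0,v3:inf,v4:inf,v5:15,v6:inf,v7:inf
step 3: dist = v0:inf,v1:29,v2:0,v3:inf,v4:inf,v5:15,v6:inf,v7:inf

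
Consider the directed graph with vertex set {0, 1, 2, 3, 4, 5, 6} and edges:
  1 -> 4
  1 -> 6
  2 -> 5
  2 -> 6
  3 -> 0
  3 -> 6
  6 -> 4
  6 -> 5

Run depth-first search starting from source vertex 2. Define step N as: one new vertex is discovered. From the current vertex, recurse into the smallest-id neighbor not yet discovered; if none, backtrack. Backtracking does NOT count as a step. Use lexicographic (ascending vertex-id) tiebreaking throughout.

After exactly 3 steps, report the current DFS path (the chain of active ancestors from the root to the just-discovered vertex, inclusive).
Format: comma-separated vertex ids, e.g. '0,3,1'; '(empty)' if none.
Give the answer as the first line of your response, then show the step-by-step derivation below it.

2,6

step 1: discover 2; path=2; order=2
step 2: discover 5; path=2>5; order=2,5
step 3: discover 6; path=2>6; order=2,5,6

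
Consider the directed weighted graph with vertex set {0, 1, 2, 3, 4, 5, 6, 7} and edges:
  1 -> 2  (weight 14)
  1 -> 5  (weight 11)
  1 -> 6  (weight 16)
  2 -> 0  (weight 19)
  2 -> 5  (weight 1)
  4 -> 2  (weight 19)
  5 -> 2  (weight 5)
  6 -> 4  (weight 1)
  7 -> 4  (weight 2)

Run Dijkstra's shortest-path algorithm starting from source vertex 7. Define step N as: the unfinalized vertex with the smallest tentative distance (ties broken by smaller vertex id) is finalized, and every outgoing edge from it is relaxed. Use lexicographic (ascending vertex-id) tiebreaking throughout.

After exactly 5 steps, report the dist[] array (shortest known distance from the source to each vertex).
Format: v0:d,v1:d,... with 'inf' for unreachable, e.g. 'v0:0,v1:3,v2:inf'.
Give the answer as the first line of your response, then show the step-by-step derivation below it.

v0:40,v1:inf,v2:21,v3:inf,v4:2,v5:22,v6:inf,v7:0

step 1: dist = v0:inf,v1:inf,v2:inf,v3:inf,v4:2,v5:inf,v6:inf,v7:0
step 2: dist = v0:inf,v1:inf,v2:21,v3:inf,v4:2,v5:inf,v6:inf,v7:0
step 3: dist = v0:40,v1:inf,v2:21,v3:inf,v4:2,v5:22,v6:inf,v7:0
step 4: dist = v0:40,v1:inf,v2:21,v3:inf,v4:2,v5:22,v6:inf,v7:0
step 5: dist = v0:40,v1:inf,v2:21,v3:inf,v4:2,v5:22,v6:inf,v7:0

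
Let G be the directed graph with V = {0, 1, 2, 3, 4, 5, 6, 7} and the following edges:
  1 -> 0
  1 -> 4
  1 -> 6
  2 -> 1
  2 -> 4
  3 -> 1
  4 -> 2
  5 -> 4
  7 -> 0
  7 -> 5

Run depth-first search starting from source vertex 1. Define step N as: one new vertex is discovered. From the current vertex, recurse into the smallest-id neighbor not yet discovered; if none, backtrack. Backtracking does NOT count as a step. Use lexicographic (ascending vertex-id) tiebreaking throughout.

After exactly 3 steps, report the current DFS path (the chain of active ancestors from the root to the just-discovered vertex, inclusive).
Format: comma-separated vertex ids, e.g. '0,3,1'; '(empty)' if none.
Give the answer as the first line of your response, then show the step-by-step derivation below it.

1,4

step 1: discover 1; path=1; order=1
step 2: discover 0; path=1>0; order=1,0
step 3: discover 4; path=1>4; order=1,0,4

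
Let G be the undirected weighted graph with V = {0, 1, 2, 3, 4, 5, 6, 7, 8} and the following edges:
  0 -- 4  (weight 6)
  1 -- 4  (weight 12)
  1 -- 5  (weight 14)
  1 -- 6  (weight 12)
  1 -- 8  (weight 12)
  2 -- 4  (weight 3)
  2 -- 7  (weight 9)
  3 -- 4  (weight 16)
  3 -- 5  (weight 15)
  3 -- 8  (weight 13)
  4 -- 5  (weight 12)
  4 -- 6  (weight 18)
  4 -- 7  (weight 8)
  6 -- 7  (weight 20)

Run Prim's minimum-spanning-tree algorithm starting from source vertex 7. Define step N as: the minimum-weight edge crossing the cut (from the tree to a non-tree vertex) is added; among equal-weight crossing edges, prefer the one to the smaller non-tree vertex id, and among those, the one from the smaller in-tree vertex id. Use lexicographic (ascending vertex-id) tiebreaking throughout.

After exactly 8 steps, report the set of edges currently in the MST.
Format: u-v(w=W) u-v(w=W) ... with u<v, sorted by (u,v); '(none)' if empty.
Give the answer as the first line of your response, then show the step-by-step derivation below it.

0-4(w=6) 1-4(w=12) 1-6(w=12) 1-8(w=12) 2-4(w=3) 3-8(w=13) 4-5(w=12) 4-7(w=8)

step 1: add edge 4-7 (w=8); MST = {4-7(w=8)}
step 2: add edge 2-4 (w=3); MST = {2-4(w=3) 4-7(w=8)}
step 3: add edge 0-4 (w=6); MST = {0-4(w=6) 2-4(w=3) 4-7(w=8)}
step 4: add edge 1-4 (w=12); MST = {0-4(w=6) 1-4(w=12) 2-4(w=3) 4-7(w=8)}
step 5: add edge 4-5 (w=12); MST = {0-4(w=6) 1-4(w=12) 2-4(w=3) 4-5(w=12) 4-7(w=8)}
step 6: add edge 1-6 (w=12); MST = {0-4(w=6) 1-4(w=12) 1-6(w=12) 2-4(w=3) 4-5(w=12) 4-7(w=8)}
step 7: add edge 1-8 (w=12); MST = {0-4(w=6) 1-4(w=12) 1-6(w=12) 1-8(w=12) 2-4(w=3) 4-5(w=12) 4-7(w=8)}
step 8: add edge 3-8 (w=13); MST = {0-4(w=6) 1-4(w=12) 1-6(w=12) 1-8(w=12) 2-4(w=3) 3-8(w=13) 4-5(w=12) 4-7(w=8)}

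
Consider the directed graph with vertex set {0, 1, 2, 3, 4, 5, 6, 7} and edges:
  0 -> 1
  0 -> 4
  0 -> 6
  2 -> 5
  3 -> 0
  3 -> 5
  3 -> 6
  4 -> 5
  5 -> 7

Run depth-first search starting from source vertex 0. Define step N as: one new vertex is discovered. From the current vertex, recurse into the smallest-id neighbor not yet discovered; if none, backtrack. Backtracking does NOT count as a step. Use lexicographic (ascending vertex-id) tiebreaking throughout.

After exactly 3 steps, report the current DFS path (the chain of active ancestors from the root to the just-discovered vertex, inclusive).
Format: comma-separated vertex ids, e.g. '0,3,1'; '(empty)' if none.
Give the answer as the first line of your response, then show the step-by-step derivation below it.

0,4

step 1: discover 0; path=0; order=0
step 2: discover 1; path=0>1; order=0,1
step 3: discover 4; path=0>4; order=0,1,4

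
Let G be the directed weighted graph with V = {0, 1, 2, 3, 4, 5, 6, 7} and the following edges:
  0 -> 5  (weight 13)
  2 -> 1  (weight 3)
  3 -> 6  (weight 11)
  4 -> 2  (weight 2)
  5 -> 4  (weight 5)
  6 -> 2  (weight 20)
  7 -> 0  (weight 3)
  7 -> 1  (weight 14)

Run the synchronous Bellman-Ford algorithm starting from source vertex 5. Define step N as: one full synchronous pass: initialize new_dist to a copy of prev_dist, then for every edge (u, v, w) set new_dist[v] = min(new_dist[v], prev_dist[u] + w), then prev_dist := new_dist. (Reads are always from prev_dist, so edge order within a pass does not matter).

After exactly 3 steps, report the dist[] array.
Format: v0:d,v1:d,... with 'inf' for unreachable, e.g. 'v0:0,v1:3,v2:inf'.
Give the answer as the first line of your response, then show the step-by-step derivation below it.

v0:inf,v1:10,v2:7,v3:inf,v4:5,v5:0,v6:inf,v7:inf

step 1: dist = v0:inf,v1:inf,v2:inf,v3:inf,v4:5,v5:0,v6:inf,v7:inf
step 2: dist = v0:inf,v1:inf,v2:7,v3:inf,v4:5,v5:0,v6:inf,v7:inf
step 3: dist = v0:inf,v1:10,v2:7,v3:inf,v4:5,v5:0,v6:inf,v7:inf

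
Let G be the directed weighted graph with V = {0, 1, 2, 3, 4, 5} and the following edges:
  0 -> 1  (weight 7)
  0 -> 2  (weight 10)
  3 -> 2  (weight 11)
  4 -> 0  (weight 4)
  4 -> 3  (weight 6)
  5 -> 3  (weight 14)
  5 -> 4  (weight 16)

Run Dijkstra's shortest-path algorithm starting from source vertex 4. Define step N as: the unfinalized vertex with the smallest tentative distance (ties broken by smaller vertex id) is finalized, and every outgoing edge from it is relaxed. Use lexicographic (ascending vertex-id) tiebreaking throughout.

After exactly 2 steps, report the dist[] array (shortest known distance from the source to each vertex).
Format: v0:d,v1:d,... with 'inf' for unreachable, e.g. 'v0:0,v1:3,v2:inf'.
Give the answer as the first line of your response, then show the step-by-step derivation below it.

v0:4,v1:11,v2:14,v3:6,v4:0,v5:inf

step 1: dist = v0:4,v1:inf,v2:inf,v3:6,v4:0,v5:inf
step 2: dist = v0:4,v1:11,v2:14,v3:6,v4:0,v5:inf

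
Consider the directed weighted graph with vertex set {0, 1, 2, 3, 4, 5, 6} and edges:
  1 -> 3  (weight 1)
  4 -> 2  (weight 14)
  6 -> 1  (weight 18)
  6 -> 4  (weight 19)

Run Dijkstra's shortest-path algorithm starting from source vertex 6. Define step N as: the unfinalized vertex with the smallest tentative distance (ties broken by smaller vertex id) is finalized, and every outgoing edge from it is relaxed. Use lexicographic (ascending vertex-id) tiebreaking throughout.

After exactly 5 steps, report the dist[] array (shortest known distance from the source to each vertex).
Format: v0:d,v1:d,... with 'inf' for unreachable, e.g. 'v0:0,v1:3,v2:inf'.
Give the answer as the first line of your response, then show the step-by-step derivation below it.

v0:inf,v1:18,v2:33,v3:19,v4:19,v5:inf,v6:0

step 1: dist = v0:inf,v1:18,v2:inf,v3:inf,v4:19,v5:inf,v6:0
step 2: dist = v0:inf,v1:18,v2:inf,v3:19,v4:19,v5:inf,v6:0
step 3: dist = v0:inf,v1:18,v2:inf,v3:19,v4:19,v5:inf,v6:0
step 4: dist = v0:inf,v1:18,v2:33,v3:19,v4:19,v5:inf,v6:0
step 5: dist = v0:inf,v1:18,v2:33,v3:19,v4:19,v5:inf,v6:0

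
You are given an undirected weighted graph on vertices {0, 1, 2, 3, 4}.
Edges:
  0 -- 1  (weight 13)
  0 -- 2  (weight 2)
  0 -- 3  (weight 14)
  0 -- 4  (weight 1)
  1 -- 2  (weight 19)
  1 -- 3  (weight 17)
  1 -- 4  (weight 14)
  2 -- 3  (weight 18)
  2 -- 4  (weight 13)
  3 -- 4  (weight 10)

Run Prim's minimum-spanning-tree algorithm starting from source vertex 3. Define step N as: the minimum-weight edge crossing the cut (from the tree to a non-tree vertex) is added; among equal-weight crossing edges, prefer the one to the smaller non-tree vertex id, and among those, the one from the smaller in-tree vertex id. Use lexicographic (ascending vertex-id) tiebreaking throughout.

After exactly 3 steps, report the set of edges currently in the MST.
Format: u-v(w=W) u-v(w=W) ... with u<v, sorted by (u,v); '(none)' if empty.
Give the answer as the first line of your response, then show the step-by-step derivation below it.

0-2(w=2) 0-4(w=1) 3-4(w=10)

step 1: add edge 3-4 (w=10); MST = {3-4(w=10)}
step 2: add edge 0-4 (w=1); MST = {0-4(w=1) 3-4(w=10)}
step 3: add edge 0-2 (w=2); MST = {0-2(w=2) 0-4(w=1) 3-4(w=10)}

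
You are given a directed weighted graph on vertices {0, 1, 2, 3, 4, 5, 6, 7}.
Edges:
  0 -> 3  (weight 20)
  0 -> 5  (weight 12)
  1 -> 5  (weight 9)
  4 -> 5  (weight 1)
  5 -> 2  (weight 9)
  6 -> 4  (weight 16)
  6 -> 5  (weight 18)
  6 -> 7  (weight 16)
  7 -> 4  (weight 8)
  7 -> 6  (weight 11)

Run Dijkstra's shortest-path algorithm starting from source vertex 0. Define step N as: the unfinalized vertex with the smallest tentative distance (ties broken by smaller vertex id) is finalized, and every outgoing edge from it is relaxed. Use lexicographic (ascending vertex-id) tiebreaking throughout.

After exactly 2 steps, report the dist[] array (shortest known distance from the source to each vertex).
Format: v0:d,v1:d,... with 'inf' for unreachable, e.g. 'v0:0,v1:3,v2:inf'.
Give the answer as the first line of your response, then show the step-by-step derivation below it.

v0:0,v1:inf,v2:21,v3:20,v4:inf,v5:12,v6:inf,v7:inf

step 1: dist = v0:0,v1:inf,v2:inf,v3:20,v4:inf,v5:12,v6:inf,v7:inf
step 2: dist = v0:0,v1:inf,v2:21,v3:20,v4:inf,v5:12,v6:inf,v7:inf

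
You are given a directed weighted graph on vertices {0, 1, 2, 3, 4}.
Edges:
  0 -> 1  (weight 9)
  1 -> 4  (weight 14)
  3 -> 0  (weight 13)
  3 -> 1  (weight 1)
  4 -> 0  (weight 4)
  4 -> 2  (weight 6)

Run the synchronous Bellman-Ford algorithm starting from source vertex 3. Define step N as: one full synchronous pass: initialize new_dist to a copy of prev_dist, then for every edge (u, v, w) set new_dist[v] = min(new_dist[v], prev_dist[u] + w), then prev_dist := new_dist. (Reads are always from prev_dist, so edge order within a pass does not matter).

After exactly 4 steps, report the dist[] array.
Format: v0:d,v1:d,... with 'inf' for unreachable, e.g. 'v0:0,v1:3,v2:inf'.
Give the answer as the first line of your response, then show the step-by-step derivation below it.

v0:13,v1:1,v2:21,v3:0,v4:15

step 1: dist = v0:13,v1:1,v2:inf,v3:0,v4:inf
step 2: dist = v0:13,v1:1,v2:inf,v3:0,v4:15
step 3: dist = v0:13,v1:1,v2:21,v3:0,v4:15
step 4: dist = v0:13,v1:1,v2:21,v3:0,v4:15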